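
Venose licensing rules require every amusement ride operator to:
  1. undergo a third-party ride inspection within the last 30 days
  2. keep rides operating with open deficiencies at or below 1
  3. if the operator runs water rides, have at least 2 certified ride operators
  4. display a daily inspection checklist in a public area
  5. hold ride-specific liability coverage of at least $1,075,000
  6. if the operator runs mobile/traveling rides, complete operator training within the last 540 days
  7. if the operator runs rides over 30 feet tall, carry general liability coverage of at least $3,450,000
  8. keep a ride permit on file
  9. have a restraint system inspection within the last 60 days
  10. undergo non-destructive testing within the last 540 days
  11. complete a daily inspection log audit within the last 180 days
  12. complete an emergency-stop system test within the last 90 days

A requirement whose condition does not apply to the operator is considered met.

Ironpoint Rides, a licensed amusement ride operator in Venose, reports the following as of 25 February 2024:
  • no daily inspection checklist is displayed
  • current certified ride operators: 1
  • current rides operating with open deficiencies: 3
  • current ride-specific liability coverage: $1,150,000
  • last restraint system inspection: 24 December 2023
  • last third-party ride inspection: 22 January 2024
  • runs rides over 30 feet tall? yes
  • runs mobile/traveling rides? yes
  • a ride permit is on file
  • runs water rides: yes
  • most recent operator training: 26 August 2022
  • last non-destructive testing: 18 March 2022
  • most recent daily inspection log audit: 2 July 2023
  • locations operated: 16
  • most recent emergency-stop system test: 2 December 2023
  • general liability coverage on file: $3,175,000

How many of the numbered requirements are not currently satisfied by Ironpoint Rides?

1. third-party ride inspection 34 days ago vs limit 30 → not met
2. rides operating with open deficiencies 3 > 1 → not met
3. condition 'runs water rides' holds; certified ride operators 1 < 2 → not met
4. daily inspection checklist absent → not met
5. ride-specific liability coverage $1,150,000 ≥ $1,075,000 → met
6. condition 'runs mobile/traveling rides' holds; operator training 548 days ago vs limit 540 → not met
7. condition 'runs rides over 30 feet tall' holds; general liability coverage $3,175,000 < $3,450,000 → not met
8. ride permit present → met
9. restraint system inspection 63 days ago vs limit 60 → not met
10. non-destructive testing 709 days ago vs limit 540 → not met
11. daily inspection log audit 238 days ago vs limit 180 → not met
12. emergency-stop system test 85 days ago vs limit 90 → met
Not met: 9 of 12

9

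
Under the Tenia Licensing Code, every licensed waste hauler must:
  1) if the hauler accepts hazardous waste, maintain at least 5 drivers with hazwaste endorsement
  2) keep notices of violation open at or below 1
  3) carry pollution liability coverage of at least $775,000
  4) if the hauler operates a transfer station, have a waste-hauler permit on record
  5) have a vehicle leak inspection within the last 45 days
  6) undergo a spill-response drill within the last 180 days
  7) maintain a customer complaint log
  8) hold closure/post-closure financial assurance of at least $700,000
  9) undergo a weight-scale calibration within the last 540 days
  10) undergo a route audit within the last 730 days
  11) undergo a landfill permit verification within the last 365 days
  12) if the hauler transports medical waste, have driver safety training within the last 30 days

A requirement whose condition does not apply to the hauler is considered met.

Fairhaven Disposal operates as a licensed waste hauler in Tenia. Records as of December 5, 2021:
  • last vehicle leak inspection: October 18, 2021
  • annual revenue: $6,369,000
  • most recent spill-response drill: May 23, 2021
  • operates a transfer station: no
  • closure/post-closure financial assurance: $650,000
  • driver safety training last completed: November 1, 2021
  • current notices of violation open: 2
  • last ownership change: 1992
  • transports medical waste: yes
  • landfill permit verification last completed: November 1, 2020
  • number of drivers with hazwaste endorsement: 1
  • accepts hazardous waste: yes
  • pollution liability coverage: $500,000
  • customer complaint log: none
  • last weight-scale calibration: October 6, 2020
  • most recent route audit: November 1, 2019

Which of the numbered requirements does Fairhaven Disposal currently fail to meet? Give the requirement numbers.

1, 2, 3, 5, 6, 7, 8, 10, 11, 12

1. condition 'accepts hazardous waste' holds; drivers with hazwaste endorsement 1 < 5 → not met
2. notices of violation open 2 > 1 → not met
3. pollution liability coverage $500,000 < $775,000 → not met
4. condition 'operates a transfer station' does not hold → requirement n/a → met
5. vehicle leak inspection 48 days ago vs limit 45 → not met
6. spill-response drill 196 days ago vs limit 180 → not met
7. customer complaint log absent → not met
8. closure/post-closure financial assurance $650,000 < $700,000 → not met
9. weight-scale calibration 425 days ago vs limit 540 → met
10. route audit 765 days ago vs limit 730 → not met
11. landfill permit verification 399 days ago vs limit 365 → not met
12. condition 'transports medical waste' holds; driver safety training 34 days ago vs limit 30 → not met
Not met: 1, 2, 3, 5, 6, 7, 8, 10, 11, 12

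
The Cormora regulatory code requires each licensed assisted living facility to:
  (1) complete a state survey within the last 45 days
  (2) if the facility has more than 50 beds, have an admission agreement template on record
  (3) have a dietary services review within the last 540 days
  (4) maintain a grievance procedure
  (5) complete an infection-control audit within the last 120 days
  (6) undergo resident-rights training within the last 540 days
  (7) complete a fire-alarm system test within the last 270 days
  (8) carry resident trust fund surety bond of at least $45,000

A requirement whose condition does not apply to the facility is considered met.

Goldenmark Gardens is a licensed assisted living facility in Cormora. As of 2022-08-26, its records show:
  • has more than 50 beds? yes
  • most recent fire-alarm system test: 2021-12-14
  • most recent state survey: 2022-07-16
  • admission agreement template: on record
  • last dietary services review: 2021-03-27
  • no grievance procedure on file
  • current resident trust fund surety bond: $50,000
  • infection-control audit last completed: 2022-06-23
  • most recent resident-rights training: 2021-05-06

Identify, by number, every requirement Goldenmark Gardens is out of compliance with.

1. state survey 41 days ago vs limit 45 → met
2. condition 'has more than 50 beds' holds; admission agreement template present → met
3. dietary services review 517 days ago vs limit 540 → met
4. grievance procedure absent → not met
5. infection-control audit 64 days ago vs limit 120 → met
6. resident-rights training 477 days ago vs limit 540 → met
7. fire-alarm system test 255 days ago vs limit 270 → met
8. resident trust fund surety bond $50,000 ≥ $45,000 → met
Not met: 4

4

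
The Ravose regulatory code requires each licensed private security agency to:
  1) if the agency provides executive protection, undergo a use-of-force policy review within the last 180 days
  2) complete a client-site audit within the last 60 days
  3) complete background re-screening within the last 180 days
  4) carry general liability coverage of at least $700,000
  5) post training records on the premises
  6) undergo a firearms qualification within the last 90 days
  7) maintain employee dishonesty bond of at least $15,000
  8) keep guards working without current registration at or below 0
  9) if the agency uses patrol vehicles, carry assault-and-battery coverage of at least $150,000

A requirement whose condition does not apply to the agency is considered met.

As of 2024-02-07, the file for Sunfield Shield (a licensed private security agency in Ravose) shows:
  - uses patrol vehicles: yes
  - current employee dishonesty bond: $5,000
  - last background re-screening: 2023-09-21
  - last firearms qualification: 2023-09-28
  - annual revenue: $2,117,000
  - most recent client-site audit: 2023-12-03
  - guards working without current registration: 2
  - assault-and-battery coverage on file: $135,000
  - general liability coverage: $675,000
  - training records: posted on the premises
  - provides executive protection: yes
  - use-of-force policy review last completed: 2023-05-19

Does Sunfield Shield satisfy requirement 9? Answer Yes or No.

No

9. condition 'uses patrol vehicles' holds; assault-and-battery coverage $135,000 < $150,000 → not met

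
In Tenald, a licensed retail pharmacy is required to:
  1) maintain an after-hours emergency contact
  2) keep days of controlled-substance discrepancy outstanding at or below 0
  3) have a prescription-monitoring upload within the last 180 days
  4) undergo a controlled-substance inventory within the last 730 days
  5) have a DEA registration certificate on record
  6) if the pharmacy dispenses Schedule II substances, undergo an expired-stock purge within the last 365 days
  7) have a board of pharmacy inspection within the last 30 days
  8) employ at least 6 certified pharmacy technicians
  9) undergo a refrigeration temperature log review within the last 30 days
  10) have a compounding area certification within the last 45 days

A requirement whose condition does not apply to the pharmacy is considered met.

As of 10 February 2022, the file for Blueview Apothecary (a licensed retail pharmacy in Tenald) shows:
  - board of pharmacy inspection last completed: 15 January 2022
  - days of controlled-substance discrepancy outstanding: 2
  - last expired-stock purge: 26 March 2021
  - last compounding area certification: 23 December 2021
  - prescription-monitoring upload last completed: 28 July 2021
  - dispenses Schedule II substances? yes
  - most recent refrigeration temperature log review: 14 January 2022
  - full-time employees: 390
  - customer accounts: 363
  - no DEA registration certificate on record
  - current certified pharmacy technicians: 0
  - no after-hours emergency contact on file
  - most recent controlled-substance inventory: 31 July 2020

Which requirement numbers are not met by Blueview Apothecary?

1. after-hours emergency contact absent → not met
2. days of controlled-substance discrepancy outstanding 2 > 0 → not met
3. prescription-monitoring upload 197 days ago vs limit 180 → not met
4. controlled-substance inventory 559 days ago vs limit 730 → met
5. DEA registration certificate absent → not met
6. condition 'dispenses Schedule II substances' holds; expired-stock purge 321 days ago vs limit 365 → met
7. board of pharmacy inspection 26 days ago vs limit 30 → met
8. certified pharmacy technicians 0 < 6 → not met
9. refrigeration temperature log review 27 days ago vs limit 30 → met
10. compounding area certification 49 days ago vs limit 45 → not met
Not met: 1, 2, 3, 5, 8, 10

1, 2, 3, 5, 8, 10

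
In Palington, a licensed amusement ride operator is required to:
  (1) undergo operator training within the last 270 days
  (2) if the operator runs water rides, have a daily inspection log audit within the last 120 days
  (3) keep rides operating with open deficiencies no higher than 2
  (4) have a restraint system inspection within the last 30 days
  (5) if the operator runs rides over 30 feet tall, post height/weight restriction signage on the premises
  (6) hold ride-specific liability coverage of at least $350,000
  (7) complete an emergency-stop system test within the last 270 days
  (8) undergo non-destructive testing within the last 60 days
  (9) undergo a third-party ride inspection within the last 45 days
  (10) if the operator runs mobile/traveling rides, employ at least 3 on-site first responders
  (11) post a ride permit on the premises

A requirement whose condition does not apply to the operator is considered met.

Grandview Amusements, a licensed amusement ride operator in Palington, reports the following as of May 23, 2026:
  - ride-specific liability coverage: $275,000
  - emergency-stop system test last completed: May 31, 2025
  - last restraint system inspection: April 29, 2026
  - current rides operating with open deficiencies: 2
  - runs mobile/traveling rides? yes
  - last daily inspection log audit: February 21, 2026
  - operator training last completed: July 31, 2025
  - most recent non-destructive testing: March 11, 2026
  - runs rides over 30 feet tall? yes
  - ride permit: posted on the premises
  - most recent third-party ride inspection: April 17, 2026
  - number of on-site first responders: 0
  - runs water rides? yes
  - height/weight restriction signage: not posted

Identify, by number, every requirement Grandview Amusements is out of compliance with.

1, 5, 6, 7, 8, 10

1. operator training 296 days ago vs limit 270 → not met
2. condition 'runs water rides' holds; daily inspection log audit 91 days ago vs limit 120 → met
3. rides operating with open deficiencies 2 ≤ 2 → met
4. restraint system inspection 24 days ago vs limit 30 → met
5. condition 'runs rides over 30 feet tall' holds; height/weight restriction signage absent → not met
6. ride-specific liability coverage $275,000 < $350,000 → not met
7. emergency-stop system test 357 days ago vs limit 270 → not met
8. non-destructive testing 73 days ago vs limit 60 → not met
9. third-party ride inspection 36 days ago vs limit 45 → met
10. condition 'runs mobile/traveling rides' holds; on-site first responders 0 < 3 → not met
11. ride permit present → met
Not met: 1, 5, 6, 7, 8, 10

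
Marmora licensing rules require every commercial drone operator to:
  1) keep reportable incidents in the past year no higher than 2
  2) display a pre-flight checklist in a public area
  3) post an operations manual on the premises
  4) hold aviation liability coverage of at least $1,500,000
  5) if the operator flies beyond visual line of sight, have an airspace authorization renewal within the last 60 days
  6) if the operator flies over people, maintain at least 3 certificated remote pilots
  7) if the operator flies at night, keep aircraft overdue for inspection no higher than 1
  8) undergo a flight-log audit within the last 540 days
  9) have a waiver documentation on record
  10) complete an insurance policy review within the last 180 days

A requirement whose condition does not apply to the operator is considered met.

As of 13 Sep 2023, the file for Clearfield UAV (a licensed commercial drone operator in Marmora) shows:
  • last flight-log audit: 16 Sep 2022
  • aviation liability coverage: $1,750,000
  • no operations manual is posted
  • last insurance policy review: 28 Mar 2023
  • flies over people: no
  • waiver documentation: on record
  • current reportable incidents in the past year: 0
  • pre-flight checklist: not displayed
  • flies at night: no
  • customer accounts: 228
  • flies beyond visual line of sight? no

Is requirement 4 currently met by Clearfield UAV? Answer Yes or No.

4. aviation liability coverage $1,750,000 ≥ $1,500,000 → met

Yes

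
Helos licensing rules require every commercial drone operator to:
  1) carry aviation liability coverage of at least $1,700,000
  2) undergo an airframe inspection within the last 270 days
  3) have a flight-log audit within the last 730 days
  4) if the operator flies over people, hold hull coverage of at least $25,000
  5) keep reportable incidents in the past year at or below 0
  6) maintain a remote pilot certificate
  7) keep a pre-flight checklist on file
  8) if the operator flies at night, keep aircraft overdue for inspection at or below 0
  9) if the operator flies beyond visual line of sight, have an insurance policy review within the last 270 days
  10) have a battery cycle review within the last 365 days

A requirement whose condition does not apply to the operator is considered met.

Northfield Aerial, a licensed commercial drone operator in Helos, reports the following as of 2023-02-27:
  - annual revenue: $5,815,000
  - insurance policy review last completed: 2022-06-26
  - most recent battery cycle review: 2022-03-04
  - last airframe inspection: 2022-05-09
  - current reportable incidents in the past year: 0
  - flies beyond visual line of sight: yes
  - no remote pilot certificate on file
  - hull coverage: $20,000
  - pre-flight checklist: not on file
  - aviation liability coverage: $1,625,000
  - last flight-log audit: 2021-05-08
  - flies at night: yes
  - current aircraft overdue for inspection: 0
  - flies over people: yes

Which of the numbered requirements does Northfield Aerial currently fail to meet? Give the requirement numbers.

1. aviation liability coverage $1,625,000 < $1,700,000 → not met
2. airframe inspection 294 days ago vs limit 270 → not met
3. flight-log audit 660 days ago vs limit 730 → met
4. condition 'flies over people' holds; hull coverage $20,000 < $25,000 → not met
5. reportable incidents in the past year 0 ≤ 0 → met
6. remote pilot certificate absent → not met
7. pre-flight checklist absent → not met
8. condition 'flies at night' holds; aircraft overdue for inspection 0 ≤ 0 → met
9. condition 'flies beyond visual line of sight' holds; insurance policy review 246 days ago vs limit 270 → met
10. battery cycle review 360 days ago vs limit 365 → met
Not met: 1, 2, 4, 6, 7

1, 2, 4, 6, 7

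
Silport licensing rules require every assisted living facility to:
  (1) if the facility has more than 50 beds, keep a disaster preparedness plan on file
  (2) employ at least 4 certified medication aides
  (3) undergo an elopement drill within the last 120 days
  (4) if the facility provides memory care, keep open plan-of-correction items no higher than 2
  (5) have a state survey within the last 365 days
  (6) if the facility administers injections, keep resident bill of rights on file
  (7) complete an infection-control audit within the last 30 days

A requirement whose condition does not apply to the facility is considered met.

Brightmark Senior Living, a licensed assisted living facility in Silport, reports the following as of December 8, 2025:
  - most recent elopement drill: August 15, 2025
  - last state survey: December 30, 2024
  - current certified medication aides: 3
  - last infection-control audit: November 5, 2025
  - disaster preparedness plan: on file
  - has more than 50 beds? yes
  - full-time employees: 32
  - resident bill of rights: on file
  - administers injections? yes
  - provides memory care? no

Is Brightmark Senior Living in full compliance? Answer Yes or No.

1. condition 'has more than 50 beds' holds; disaster preparedness plan present → met
2. certified medication aides 3 < 4 → not met
3. elopement drill 115 days ago vs limit 120 → met
4. condition 'provides memory care' does not hold → requirement n/a → met
5. state survey 343 days ago vs limit 365 → met
6. condition 'administers injections' holds; resident bill of rights present → met
7. infection-control audit 33 days ago vs limit 30 → not met
Not met: 2, 7

No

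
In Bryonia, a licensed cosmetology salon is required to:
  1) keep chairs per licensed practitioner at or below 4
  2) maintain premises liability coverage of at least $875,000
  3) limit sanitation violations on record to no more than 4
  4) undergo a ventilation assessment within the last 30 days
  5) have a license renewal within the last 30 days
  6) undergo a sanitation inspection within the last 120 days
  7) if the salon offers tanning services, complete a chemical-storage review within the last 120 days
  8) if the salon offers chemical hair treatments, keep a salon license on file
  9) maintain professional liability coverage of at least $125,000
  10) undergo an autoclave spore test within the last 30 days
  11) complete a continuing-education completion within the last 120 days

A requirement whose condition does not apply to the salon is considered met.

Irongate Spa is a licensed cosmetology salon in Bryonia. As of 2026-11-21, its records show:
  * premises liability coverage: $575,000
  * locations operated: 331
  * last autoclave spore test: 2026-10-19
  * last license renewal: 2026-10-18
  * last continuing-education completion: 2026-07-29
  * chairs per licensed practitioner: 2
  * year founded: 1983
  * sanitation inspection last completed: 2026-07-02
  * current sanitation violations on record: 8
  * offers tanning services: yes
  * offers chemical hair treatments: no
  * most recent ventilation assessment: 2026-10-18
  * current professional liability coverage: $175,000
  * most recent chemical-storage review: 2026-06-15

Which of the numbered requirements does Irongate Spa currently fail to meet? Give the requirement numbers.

2, 3, 4, 5, 6, 7, 10

1. chairs per licensed practitioner 2 ≤ 4 → met
2. premises liability coverage $575,000 < $875,000 → not met
3. sanitation violations on record 8 > 4 → not met
4. ventilation assessment 34 days ago vs limit 30 → not met
5. license renewal 34 days ago vs limit 30 → not met
6. sanitation inspection 142 days ago vs limit 120 → not met
7. condition 'offers tanning services' holds; chemical-storage review 159 days ago vs limit 120 → not met
8. condition 'offers chemical hair treatments' does not hold → requirement n/a → met
9. professional liability coverage $175,000 ≥ $125,000 → met
10. autoclave spore test 33 days ago vs limit 30 → not met
11. continuing-education completion 115 days ago vs limit 120 → met
Not met: 2, 3, 4, 5, 6, 7, 10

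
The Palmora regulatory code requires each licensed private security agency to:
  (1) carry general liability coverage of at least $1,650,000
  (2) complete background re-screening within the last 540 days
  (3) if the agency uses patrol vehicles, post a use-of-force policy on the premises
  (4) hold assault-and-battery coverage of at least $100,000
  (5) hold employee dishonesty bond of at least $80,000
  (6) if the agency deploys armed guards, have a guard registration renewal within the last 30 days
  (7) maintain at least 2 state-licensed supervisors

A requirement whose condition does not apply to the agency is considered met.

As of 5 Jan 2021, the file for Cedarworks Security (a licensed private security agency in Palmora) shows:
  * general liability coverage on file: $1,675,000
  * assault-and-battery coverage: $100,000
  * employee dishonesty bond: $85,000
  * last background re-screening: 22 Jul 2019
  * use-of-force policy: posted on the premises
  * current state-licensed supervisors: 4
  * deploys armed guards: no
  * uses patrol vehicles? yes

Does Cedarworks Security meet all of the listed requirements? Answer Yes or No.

Yes

1. general liability coverage $1,675,000 ≥ $1,650,000 → met
2. background re-screening 533 days ago vs limit 540 → met
3. condition 'uses patrol vehicles' holds; use-of-force policy present → met
4. assault-and-battery coverage $100,000 ≥ $100,000 → met
5. employee dishonesty bond $85,000 ≥ $80,000 → met
6. condition 'deploys armed guards' does not hold → requirement n/a → met
7. state-licensed supervisors 4 ≥ 2 → met
All met.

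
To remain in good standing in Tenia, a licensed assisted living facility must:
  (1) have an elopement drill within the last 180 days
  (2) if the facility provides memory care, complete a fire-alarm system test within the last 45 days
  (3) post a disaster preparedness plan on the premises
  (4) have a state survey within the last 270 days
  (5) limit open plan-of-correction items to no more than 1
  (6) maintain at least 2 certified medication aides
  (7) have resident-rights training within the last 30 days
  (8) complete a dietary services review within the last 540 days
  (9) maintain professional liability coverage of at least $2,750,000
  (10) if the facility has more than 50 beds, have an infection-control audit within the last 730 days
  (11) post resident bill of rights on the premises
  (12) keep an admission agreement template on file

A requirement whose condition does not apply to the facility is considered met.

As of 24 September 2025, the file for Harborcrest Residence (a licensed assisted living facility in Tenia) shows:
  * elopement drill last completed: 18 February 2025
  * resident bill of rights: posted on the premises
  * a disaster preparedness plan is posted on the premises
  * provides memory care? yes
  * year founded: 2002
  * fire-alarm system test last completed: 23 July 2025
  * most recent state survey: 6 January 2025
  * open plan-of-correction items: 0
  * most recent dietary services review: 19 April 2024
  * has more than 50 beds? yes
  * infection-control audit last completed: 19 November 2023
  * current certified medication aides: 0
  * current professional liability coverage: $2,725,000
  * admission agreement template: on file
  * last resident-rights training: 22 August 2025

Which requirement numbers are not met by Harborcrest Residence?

1, 2, 6, 7, 9

1. elopement drill 218 days ago vs limit 180 → not met
2. condition 'provides memory care' holds; fire-alarm system test 63 days ago vs limit 45 → not met
3. disaster preparedness plan present → met
4. state survey 261 days ago vs limit 270 → met
5. open plan-of-correction items 0 ≤ 1 → met
6. certified medication aides 0 < 2 → not met
7. resident-rights training 33 days ago vs limit 30 → not met
8. dietary services review 523 days ago vs limit 540 → met
9. professional liability coverage $2,725,000 < $2,750,000 → not met
10. condition 'has more than 50 beds' holds; infection-control audit 675 days ago vs limit 730 → met
11. resident bill of rights present → met
12. admission agreement template present → met
Not met: 1, 2, 6, 7, 9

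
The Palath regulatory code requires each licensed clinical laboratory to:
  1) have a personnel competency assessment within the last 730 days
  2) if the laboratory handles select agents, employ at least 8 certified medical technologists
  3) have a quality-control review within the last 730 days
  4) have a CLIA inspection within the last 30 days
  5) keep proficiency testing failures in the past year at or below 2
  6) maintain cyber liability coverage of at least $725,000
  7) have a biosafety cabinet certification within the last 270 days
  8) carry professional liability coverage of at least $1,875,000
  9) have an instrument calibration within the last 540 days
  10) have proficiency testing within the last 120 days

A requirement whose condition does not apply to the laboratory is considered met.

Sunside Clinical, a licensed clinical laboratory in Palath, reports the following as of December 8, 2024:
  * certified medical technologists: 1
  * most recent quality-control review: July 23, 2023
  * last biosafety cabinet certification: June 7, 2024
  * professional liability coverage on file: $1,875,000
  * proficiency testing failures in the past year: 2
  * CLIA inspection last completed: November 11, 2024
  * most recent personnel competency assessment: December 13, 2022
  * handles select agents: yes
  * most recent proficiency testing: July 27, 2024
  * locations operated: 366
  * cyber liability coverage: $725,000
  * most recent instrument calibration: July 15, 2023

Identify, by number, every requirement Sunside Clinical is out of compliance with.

2, 10

1. personnel competency assessment 726 days ago vs limit 730 → met
2. condition 'handles select agents' holds; certified medical technologists 1 < 8 → not met
3. quality-control review 504 days ago vs limit 730 → met
4. CLIA inspection 27 days ago vs limit 30 → met
5. proficiency testing failures in the past year 2 ≤ 2 → met
6. cyber liability coverage $725,000 ≥ $725,000 → met
7. biosafety cabinet certification 184 days ago vs limit 270 → met
8. professional liability coverage $1,875,000 ≥ $1,875,000 → met
9. instrument calibration 512 days ago vs limit 540 → met
10. proficiency testing 134 days ago vs limit 120 → not met
Not met: 2, 10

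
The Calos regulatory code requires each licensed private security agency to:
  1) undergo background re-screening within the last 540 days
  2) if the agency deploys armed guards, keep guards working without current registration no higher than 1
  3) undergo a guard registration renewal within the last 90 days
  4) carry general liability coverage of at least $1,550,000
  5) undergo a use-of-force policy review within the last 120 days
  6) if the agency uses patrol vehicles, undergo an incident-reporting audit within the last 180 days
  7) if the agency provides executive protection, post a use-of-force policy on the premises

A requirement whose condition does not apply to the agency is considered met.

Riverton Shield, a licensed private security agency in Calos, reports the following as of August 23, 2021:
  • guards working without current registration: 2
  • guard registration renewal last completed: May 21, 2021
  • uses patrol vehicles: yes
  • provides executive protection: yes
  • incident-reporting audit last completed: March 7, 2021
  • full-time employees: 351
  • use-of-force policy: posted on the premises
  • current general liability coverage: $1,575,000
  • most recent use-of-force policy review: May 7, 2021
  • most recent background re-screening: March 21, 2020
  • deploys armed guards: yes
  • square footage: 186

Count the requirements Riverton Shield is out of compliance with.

2

1. background re-screening 520 days ago vs limit 540 → met
2. condition 'deploys armed guards' holds; guards working without current registration 2 > 1 → not met
3. guard registration renewal 94 days ago vs limit 90 → not met
4. general liability coverage $1,575,000 ≥ $1,550,000 → met
5. use-of-force policy review 108 days ago vs limit 120 → met
6. condition 'uses patrol vehicles' holds; incident-reporting audit 169 days ago vs limit 180 → met
7. condition 'provides executive protection' holds; use-of-force policy present → met
Not met: 2 of 7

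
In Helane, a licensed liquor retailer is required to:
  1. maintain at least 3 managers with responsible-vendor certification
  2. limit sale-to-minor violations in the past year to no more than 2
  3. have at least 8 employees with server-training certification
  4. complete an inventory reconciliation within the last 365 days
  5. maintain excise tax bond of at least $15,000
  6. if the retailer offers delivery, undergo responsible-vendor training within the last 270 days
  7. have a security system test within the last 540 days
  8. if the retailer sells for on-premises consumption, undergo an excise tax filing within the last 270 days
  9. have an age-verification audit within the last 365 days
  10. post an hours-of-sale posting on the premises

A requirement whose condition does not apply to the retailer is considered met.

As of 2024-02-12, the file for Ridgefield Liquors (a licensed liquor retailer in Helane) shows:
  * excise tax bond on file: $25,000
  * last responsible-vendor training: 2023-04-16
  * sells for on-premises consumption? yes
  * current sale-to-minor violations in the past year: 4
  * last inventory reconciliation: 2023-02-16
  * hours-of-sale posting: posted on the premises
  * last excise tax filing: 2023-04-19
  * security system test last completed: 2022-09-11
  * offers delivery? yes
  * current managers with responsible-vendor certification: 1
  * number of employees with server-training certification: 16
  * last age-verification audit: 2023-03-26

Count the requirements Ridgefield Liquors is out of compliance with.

4

1. managers with responsible-vendor certification 1 < 3 → not met
2. sale-to-minor violations in the past year 4 > 2 → not met
3. employees with server-training certification 16 ≥ 8 → met
4. inventory reconciliation 361 days ago vs limit 365 → met
5. excise tax bond $25,000 ≥ $15,000 → met
6. condition 'offers delivery' holds; responsible-vendor training 302 days ago vs limit 270 → not met
7. security system test 519 days ago vs limit 540 → met
8. condition 'sells for on-premises consumption' holds; excise tax filing 299 days ago vs limit 270 → not met
9. age-verification audit 323 days ago vs limit 365 → met
10. hours-of-sale posting present → met
Not met: 4 of 10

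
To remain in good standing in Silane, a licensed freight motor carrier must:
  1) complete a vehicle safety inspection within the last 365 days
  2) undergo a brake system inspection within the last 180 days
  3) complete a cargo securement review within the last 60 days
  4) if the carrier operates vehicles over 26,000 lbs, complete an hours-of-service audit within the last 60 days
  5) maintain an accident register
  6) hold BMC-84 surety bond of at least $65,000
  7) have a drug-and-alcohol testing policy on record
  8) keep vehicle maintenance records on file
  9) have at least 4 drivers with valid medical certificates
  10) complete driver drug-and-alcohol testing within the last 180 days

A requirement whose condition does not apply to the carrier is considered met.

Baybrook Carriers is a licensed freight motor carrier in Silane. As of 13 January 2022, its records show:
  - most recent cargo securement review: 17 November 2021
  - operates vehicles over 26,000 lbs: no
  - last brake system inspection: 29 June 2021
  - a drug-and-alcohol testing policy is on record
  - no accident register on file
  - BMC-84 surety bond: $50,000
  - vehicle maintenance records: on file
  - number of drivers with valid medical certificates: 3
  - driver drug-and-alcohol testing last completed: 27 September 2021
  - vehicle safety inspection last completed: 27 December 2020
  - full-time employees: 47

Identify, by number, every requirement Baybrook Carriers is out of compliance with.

1, 2, 5, 6, 9

1. vehicle safety inspection 382 days ago vs limit 365 → not met
2. brake system inspection 198 days ago vs limit 180 → not met
3. cargo securement review 57 days ago vs limit 60 → met
4. condition 'operates vehicles over 26,000 lbs' does not hold → requirement n/a → met
5. accident register absent → not met
6. BMC-84 surety bond $50,000 < $65,000 → not met
7. drug-and-alcohol testing policy present → met
8. vehicle maintenance records present → met
9. drivers with valid medical certificates 3 < 4 → not met
10. driver drug-and-alcohol testing 108 days ago vs limit 180 → met
Not met: 1, 2, 5, 6, 9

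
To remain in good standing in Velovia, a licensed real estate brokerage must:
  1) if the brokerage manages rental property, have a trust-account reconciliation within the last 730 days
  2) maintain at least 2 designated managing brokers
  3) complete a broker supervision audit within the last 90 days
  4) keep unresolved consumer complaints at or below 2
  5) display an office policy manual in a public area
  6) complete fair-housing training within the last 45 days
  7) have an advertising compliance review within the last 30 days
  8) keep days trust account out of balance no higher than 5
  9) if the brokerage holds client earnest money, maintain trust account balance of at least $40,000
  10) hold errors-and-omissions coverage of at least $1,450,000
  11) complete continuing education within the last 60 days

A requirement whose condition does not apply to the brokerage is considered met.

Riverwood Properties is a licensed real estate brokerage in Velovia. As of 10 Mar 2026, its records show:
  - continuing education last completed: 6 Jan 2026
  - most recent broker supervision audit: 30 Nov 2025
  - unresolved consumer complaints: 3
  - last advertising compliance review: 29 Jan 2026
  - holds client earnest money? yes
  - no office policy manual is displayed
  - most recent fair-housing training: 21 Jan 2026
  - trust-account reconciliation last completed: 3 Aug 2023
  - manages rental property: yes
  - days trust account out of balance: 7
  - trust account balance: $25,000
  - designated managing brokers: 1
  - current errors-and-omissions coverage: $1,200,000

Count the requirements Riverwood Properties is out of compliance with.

1. condition 'manages rental property' holds; trust-account reconciliation 950 days ago vs limit 730 → not met
2. designated managing brokers 1 < 2 → not met
3. broker supervision audit 100 days ago vs limit 90 → not met
4. unresolved consumer complaints 3 > 2 → not met
5. office policy manual absent → not met
6. fair-housing training 48 days ago vs limit 45 → not met
7. advertising compliance review 40 days ago vs limit 30 → not met
8. days trust account out of balance 7 > 5 → not met
9. condition 'holds client earnest money' holds; trust account balance $25,000 < $40,000 → not met
10. errors-and-omissions coverage $1,200,000 < $1,450,000 → not met
11. continuing education 63 days ago vs limit 60 → not met
Not met: 11 of 11

11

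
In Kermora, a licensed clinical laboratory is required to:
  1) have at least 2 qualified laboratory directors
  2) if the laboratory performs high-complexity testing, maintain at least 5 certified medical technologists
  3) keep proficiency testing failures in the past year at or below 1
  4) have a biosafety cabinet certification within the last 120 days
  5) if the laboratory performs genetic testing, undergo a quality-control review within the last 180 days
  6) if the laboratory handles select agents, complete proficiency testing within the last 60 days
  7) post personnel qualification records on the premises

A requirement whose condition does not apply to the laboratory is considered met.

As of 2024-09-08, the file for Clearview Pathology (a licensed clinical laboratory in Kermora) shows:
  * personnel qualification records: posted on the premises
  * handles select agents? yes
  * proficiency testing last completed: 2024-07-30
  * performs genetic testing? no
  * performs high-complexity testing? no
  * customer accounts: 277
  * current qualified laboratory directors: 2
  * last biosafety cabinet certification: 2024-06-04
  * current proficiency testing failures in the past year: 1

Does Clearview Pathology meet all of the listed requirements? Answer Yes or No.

Yes

1. qualified laboratory directors 2 ≥ 2 → met
2. condition 'performs high-complexity testing' does not hold → requirement n/a → met
3. proficiency testing failures in the past year 1 ≤ 1 → met
4. biosafety cabinet certification 96 days ago vs limit 120 → met
5. condition 'performs genetic testing' does not hold → requirement n/a → met
6. condition 'handles select agents' holds; proficiency testing 40 days ago vs limit 60 → met
7. personnel qualification records present → met
All met.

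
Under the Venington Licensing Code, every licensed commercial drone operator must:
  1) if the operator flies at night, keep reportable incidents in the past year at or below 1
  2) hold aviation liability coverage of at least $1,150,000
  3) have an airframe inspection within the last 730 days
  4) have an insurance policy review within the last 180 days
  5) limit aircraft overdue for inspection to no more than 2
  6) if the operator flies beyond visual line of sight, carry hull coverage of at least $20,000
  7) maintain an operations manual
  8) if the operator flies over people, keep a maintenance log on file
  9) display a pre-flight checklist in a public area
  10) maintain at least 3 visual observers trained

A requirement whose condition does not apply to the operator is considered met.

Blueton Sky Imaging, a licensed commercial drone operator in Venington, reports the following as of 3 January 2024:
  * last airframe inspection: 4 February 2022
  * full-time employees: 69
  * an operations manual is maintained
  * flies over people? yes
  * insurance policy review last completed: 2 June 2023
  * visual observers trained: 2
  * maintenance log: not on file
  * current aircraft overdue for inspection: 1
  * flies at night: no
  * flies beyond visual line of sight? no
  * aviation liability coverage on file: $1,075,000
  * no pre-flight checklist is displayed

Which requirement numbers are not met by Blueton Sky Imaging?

2, 4, 8, 9, 10

1. condition 'flies at night' does not hold → requirement n/a → met
2. aviation liability coverage $1,075,000 < $1,150,000 → not met
3. airframe inspection 698 days ago vs limit 730 → met
4. insurance policy review 215 days ago vs limit 180 → not met
5. aircraft overdue for inspection 1 ≤ 2 → met
6. condition 'flies beyond visual line of sight' does not hold → requirement n/a → met
7. operations manual present → met
8. condition 'flies over people' holds; maintenance log absent → not met
9. pre-flight checklist absent → not met
10. visual observers trained 2 < 3 → not met
Not met: 2, 4, 8, 9, 10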